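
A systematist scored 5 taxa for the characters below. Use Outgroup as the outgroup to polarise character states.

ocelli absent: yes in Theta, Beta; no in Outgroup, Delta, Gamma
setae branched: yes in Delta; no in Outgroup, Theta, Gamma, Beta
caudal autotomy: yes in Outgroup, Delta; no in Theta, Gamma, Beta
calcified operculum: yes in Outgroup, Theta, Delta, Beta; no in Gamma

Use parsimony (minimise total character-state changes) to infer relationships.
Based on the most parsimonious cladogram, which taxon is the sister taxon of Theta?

Beta

Character polarity is set by the outgroup: the derived state is whichever differs from the outgroup's state, so for caudal autotomy, calcified operculum the derived state is 'no', and for the remaining characters it is 'yes'.
Only Beta and Theta show the derived state 'yes' for ocelli absent, supporting them as a clade.
setae branched: derived state 'yes' in Delta only — an autapomorphy, so it tells us nothing about relationships among taxa.
caudal autotomy (derived state 'no') is shared by Beta, Gamma, and Theta — a synapomorphy uniting that clade.
calcified operculum: derived state 'no' in Gamma only — an autapomorphy, so it tells us nothing about relationships among taxa.
Most parsimonious ingroup topology: (((Theta,Beta),Gamma),Delta).
Theta and Beta form a cherry on this tree, so they are sister taxa.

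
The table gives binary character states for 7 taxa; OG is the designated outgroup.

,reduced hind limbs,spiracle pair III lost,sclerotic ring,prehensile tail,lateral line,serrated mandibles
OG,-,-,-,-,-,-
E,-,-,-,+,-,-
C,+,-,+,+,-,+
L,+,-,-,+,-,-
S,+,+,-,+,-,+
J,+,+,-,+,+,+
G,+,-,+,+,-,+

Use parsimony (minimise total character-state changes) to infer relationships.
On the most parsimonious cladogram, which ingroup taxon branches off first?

The outgroup has state '-' for every character, so '+' is the derived state throughout.
reduced hind limbs (derived state '+') is shared by C, G, J, L, and S — a synapomorphy uniting that clade.
spiracle pair III lost (derived state '+') is shared by J and S — a synapomorphy uniting that clade.
sclerotic ring (derived state '+') is shared by C and G — a synapomorphy uniting that clade.
prehensile tail (derived state '+') is shared by all ingroup taxa — unites the whole ingroup.
lateral line (derived state '+') is unique to J (autapomorphy; uninformative for grouping).
serrated mandibles: derived state '+' in C, G, J, and S only — synapomorphy for {C, G, J, S}.
Most parsimonious ingroup topology: (E,(((C,G),(S,J)),L)).
E is sister to the clade containing all other ingroup taxa, so it is the earliest-diverging (most basal) ingroup lineage.

E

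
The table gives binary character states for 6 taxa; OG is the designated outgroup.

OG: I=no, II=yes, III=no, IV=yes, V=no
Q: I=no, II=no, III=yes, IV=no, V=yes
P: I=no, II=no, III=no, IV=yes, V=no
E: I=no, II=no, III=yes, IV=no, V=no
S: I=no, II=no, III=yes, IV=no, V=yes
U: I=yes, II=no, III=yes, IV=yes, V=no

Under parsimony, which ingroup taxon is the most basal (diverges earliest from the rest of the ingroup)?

Character polarity is set by the outgroup: the derived state is whichever differs from the outgroup's state, so for II, IV the derived state is 'no', and for the remaining characters it is 'yes'.
I (derived state 'yes') is unique to U (autapomorphy; uninformative for grouping).
All ingroup taxa share the derived state 'no' for II; it defines the ingroup but does not resolve relationships within it.
III (derived state 'yes') is shared by E, Q, S, and U — a synapomorphy uniting that clade.
IV: derived state 'no' in E, Q, and S only — synapomorphy for {E, Q, S}.
Only Q and S show the derived state 'yes' for V, supporting them as a clade.
Most parsimonious ingroup topology: ((((Q,S),E),U),P).
P is sister to the clade containing all other ingroup taxa, so it is the earliest-diverging (most basal) ingroup lineage.

P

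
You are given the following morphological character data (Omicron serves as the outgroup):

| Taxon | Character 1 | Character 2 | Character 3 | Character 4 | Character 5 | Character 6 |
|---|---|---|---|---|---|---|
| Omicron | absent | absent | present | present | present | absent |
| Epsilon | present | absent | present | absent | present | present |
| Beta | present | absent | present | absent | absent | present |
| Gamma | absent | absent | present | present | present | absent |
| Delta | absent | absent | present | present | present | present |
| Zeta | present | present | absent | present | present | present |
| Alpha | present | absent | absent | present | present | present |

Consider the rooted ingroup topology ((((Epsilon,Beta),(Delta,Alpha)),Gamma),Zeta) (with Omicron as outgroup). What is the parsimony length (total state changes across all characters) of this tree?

10

Map each character onto ((((Epsilon,Beta),(Delta,Alpha)),Gamma),Zeta) (rooted by Omicron) and count the minimum state changes it requires (Fitch parsimony):
Character 1: 3; Character 2: 1; Character 3: 2; Character 4: 1; Character 5: 1; Character 6: 2.
Total tree length = 10.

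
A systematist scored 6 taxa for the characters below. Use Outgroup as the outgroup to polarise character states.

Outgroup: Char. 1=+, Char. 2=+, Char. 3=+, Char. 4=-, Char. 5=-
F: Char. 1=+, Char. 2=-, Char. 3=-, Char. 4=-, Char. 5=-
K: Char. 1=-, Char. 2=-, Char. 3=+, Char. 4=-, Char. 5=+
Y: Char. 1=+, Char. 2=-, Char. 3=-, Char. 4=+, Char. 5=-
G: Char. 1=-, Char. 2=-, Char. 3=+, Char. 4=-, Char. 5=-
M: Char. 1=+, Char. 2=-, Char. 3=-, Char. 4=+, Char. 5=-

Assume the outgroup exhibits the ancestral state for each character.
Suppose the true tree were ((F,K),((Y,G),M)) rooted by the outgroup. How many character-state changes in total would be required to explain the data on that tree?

Map each character onto ((F,K),((Y,G),M)) (rooted by Outgroup) and count the minimum state changes it requires (Fitch parsimony):
Char. 1: 2; Char. 2: 1; Char. 3: 3; Char. 4: 2; Char. 5: 1.
Total tree length = 9.

9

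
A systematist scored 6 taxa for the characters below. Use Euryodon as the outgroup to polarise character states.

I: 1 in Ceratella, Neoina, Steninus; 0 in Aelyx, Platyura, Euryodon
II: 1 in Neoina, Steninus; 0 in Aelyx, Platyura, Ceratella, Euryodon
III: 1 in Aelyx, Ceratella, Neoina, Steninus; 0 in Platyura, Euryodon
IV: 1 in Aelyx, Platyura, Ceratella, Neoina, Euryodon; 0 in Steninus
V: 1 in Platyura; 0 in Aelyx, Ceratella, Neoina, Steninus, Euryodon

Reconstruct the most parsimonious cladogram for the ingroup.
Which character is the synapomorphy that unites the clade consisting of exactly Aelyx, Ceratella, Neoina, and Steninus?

Character polarity is set by the outgroup: the derived state is whichever differs from the outgroup's state, so for IV the derived state is '0', and for the remaining characters it is '1'.
I (derived state '1') is shared by Ceratella, Neoina, and Steninus — a synapomorphy uniting that clade.
II (derived state '1') is shared by Neoina and Steninus — a synapomorphy uniting that clade.
III: derived state '1' in Aelyx, Ceratella, Neoina, and Steninus only — synapomorphy for {Aelyx, Ceratella, Neoina, Steninus}.
IV: derived state '0' in Steninus only — an autapomorphy, so it tells us nothing about relationships among taxa.
V (derived state '1') is unique to Platyura (autapomorphy; uninformative for grouping).
Most parsimonious ingroup topology: (((Ceratella,(Steninus,Neoina)),Aelyx),Platyura).
The clade {Aelyx, Ceratella, Neoina, Steninus} is supported by III: its derived state '1' occurs in exactly those taxa and in no other taxon (including the outgroup).

III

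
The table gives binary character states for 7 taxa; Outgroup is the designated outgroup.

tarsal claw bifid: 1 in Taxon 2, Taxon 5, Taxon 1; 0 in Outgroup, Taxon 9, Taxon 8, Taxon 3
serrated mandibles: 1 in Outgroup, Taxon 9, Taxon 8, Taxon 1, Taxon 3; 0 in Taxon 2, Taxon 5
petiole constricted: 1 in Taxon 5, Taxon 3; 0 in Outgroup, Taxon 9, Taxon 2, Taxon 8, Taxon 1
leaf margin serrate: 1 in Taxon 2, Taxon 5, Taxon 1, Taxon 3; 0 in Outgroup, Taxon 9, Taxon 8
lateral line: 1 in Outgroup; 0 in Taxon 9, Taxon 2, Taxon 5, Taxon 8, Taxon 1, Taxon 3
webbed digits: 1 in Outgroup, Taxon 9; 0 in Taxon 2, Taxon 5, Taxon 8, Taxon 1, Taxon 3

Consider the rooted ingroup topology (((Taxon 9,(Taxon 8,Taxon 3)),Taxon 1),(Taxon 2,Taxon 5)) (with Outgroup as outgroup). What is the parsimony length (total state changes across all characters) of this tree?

Map each character onto (((Taxon 9,(Taxon 8,Taxon 3)),Taxon 1),(Taxon 2,Taxon 5)) (rooted by Outgroup) and count the minimum state changes it requires (Fitch parsimony):
tarsal claw bifid: 2; serrated mandibles: 1; petiole constricted: 2; leaf margin serrate: 3; lateral line: 1; webbed digits: 2.
Total tree length = 11.

11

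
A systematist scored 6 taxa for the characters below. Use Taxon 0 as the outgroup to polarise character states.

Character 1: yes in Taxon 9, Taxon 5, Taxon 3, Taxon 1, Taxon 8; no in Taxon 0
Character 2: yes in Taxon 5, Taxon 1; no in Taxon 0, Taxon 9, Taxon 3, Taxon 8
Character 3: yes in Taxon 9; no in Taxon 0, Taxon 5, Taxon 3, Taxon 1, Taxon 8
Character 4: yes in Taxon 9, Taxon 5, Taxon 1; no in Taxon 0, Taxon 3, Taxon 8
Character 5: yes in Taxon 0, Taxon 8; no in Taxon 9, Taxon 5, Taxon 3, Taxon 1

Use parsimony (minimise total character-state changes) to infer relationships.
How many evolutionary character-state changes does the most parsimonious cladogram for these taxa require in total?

Character polarity is set by the outgroup: the derived state is whichever differs from the outgroup's state, so for Character 5 the derived state is 'no', and for the remaining characters it is 'yes'.
Character 1 (derived state 'yes') is shared by all ingroup taxa — unites the whole ingroup.
Character 2 (derived state 'yes') is shared by Taxon 1 and Taxon 5 — a synapomorphy uniting that clade.
Character 3: derived state 'yes' in Taxon 9 only — an autapomorphy, so it tells us nothing about relationships among taxa.
Only Taxon 1, Taxon 5, and Taxon 9 show the derived state 'yes' for Character 4, supporting them as a clade.
Character 5 (derived state 'no') is shared by Taxon 1, Taxon 3, Taxon 5, and Taxon 9 — a synapomorphy uniting that clade.
Most parsimonious ingroup topology: (((Taxon 9,(Taxon 5,Taxon 1)),Taxon 3),Taxon 8).
Changes per character on this tree: Character 1: 1; Character 2: 1; Character 3: 1; Character 4: 1; Character 5: 1.
Total = 5.

5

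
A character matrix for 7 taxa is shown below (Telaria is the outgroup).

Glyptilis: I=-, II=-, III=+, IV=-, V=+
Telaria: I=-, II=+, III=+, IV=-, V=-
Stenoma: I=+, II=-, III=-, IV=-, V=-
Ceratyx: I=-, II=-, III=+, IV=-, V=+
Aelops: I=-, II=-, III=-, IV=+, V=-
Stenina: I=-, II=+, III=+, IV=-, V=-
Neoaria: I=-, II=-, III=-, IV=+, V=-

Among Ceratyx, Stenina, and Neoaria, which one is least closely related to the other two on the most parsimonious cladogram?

Stenina

Character polarity is set by the outgroup: the derived state is whichever differs from the outgroup's state, so for II, III the derived state is '-', and for the remaining characters it is '+'.
I: derived state '+' in Stenoma only — an autapomorphy, so it tells us nothing about relationships among taxa.
II: derived state '-' in Aelops, Ceratyx, Glyptilis, Neoaria, and Stenoma only — synapomorphy for {Aelops, Ceratyx, Glyptilis, Neoaria, Stenoma}.
Only Aelops, Neoaria, and Stenoma show the derived state '-' for III, supporting them as a clade.
IV (derived state '+') is shared by Aelops and Neoaria — a synapomorphy uniting that clade.
V: derived state '+' in Ceratyx and Glyptilis only — synapomorphy for {Ceratyx, Glyptilis}.
Most parsimonious ingroup topology: ((((Aelops,Neoaria),Stenoma),(Ceratyx,Glyptilis)),Stenina).
Ceratyx and Neoaria share a more recent common ancestor with each other than either does with Stenina, so Stenina is the least closely related of the three.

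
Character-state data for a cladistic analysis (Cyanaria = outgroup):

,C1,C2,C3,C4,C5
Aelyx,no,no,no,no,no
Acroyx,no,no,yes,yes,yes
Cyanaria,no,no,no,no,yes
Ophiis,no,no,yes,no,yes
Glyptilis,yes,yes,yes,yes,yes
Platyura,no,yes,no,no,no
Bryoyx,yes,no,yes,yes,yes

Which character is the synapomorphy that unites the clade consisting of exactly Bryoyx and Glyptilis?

Character polarity is set by the outgroup: the derived state is whichever differs from the outgroup's state, so for C5 the derived state is 'no', and for the remaining characters it is 'yes'.
C1 (derived state 'yes') is shared by Bryoyx and Glyptilis — a synapomorphy uniting that clade.
C2 groups Glyptilis and Platyura, which is incompatible with the clades supported by the remaining characters; treating it as convergent (homoplasy) costs fewer steps than any alternative tree.
C3: derived state 'yes' in Acroyx, Bryoyx, Glyptilis, and Ophiis only — synapomorphy for {Acroyx, Bryoyx, Glyptilis, Ophiis}.
C4 (derived state 'yes') is shared by Acroyx, Bryoyx, and Glyptilis — a synapomorphy uniting that clade.
Only Aelyx and Platyura show the derived state 'no' for C5, supporting them as a clade.
Most parsimonious ingroup topology: ((Ophiis,((Glyptilis,Bryoyx),Acroyx)),(Platyura,Aelyx)).
The clade {Bryoyx, Glyptilis} is supported by C1: its derived state 'yes' occurs in exactly those taxa and in no other taxon (including the outgroup).

C1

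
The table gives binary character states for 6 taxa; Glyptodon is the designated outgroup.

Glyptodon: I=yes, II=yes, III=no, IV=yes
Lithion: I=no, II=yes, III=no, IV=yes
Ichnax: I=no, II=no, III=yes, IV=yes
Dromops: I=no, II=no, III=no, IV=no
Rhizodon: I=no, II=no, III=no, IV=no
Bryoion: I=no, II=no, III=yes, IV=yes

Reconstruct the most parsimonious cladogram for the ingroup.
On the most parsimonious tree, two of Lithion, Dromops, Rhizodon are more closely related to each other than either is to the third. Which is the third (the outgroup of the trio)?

Lithion

Character polarity is set by the outgroup: the derived state is whichever differs from the outgroup's state, so for I, II, IV the derived state is 'no', and for the remaining characters it is 'yes'.
All ingroup taxa share the derived state 'no' for I; it defines the ingroup but does not resolve relationships within it.
II (derived state 'no') is shared by Bryoion, Dromops, Ichnax, and Rhizodon — a synapomorphy uniting that clade.
Only Bryoion and Ichnax show the derived state 'yes' for III, supporting them as a clade.
Only Dromops and Rhizodon show the derived state 'no' for IV, supporting them as a clade.
Most parsimonious ingroup topology: (Lithion,((Ichnax,Bryoion),(Dromops,Rhizodon))).
Rhizodon and Dromops share a more recent common ancestor with each other than either does with Lithion, so Lithion is the least closely related of the three.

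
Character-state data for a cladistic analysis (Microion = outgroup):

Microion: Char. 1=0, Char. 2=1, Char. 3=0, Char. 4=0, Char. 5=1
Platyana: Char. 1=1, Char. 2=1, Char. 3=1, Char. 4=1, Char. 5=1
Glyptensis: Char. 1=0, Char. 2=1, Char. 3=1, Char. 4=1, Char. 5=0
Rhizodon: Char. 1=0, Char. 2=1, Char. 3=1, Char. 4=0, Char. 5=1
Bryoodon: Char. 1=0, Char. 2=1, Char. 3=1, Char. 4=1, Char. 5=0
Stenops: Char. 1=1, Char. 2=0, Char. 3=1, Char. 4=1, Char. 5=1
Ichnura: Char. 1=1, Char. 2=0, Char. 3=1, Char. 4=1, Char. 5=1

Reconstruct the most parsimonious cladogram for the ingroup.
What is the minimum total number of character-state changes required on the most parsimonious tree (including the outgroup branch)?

5

Character polarity is set by the outgroup: the derived state is whichever differs from the outgroup's state, so for Char. 2, Char. 5 the derived state is '0', and for the remaining characters it is '1'.
Only Ichnura, Platyana, and Stenops show the derived state '1' for Char. 1, supporting them as a clade.
Char. 2: derived state '0' in Ichnura and Stenops only — synapomorphy for {Ichnura, Stenops}.
Char. 3 (derived state '1') is shared by all ingroup taxa — unites the whole ingroup.
Only Bryoodon, Glyptensis, Ichnura, Platyana, and Stenops show the derived state '1' for Char. 4, supporting them as a clade.
Only Bryoodon and Glyptensis show the derived state '0' for Char. 5, supporting them as a clade.
Most parsimonious ingroup topology: (((Platyana,(Stenops,Ichnura)),(Glyptensis,Bryoodon)),Rhizodon).
Changes per character on this tree: Char. 1: 1; Char. 2: 1; Char. 3: 1; Char. 4: 1; Char. 5: 1.
Total = 5.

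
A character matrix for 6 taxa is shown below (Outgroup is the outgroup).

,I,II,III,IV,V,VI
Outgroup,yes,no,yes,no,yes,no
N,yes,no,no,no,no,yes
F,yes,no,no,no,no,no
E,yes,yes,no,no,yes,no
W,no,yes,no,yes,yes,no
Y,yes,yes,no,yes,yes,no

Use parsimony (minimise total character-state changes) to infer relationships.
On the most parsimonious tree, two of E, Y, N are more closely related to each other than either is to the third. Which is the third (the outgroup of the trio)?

Character polarity is set by the outgroup: the derived state is whichever differs from the outgroup's state, so for I, III, V the derived state is 'no', and for the remaining characters it is 'yes'.
I (derived state 'no') is unique to W (autapomorphy; uninformative for grouping).
Only E, W, and Y show the derived state 'yes' for II, supporting them as a clade.
III (derived state 'no') is shared by all ingroup taxa — unites the whole ingroup.
IV: derived state 'yes' in W and Y only — synapomorphy for {W, Y}.
V: derived state 'no' in F and N only — synapomorphy for {F, N}.
VI (derived state 'yes') is unique to N (autapomorphy; uninformative for grouping).
Most parsimonious ingroup topology: ((N,F),(E,(W,Y))).
Y and E share a more recent common ancestor with each other than either does with N, so N is the least closely related of the three.

N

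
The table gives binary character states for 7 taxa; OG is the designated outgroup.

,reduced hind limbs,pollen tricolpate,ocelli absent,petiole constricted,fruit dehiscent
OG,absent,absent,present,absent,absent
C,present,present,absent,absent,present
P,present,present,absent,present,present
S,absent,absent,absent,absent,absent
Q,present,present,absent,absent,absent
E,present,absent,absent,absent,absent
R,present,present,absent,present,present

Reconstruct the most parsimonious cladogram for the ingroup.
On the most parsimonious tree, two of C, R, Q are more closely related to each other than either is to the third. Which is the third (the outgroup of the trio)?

Character polarity is set by the outgroup: the derived state is whichever differs from the outgroup's state, so for ocelli absent the derived state is 'absent', and for the remaining characters it is 'present'.
reduced hind limbs (derived state 'present') is shared by C, E, P, Q, and R — a synapomorphy uniting that clade.
pollen tricolpate (derived state 'present') is shared by C, P, Q, and R — a synapomorphy uniting that clade.
ocelli absent (derived state 'absent') is shared by all ingroup taxa — unites the whole ingroup.
Only P and R show the derived state 'present' for petiole constricted, supporting them as a clade.
fruit dehiscent (derived state 'present') is shared by C, P, and R — a synapomorphy uniting that clade.
Most parsimonious ingroup topology: ((((C,(P,R)),Q),E),S).
R and C share a more recent common ancestor with each other than either does with Q, so Q is the least closely related of the three.

Q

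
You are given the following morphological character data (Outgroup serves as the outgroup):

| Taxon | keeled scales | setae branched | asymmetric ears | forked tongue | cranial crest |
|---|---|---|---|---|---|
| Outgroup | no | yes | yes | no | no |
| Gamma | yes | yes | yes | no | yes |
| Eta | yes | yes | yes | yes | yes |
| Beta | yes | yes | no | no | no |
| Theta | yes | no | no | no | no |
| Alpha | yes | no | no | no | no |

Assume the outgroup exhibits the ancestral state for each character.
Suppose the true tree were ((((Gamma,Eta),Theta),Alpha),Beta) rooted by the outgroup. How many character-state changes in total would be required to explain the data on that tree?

7

Map each character onto ((((Gamma,Eta),Theta),Alpha),Beta) (rooted by Outgroup) and count the minimum state changes it requires (Fitch parsimony):
keeled scales: 1; setae branched: 2; asymmetric ears: 2; forked tongue: 1; cranial crest: 1.
Total tree length = 7.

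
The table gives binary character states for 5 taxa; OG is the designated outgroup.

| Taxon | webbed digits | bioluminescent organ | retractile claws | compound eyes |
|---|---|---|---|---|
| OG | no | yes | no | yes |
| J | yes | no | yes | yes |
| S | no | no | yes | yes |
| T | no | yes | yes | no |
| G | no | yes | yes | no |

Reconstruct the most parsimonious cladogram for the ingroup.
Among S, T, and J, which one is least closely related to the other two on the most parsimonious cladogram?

Character polarity is set by the outgroup: the derived state is whichever differs from the outgroup's state, so for bioluminescent organ, compound eyes the derived state is 'no', and for the remaining characters it is 'yes'.
webbed digits (derived state 'yes') is unique to J (autapomorphy; uninformative for grouping).
Only J and S show the derived state 'no' for bioluminescent organ, supporting them as a clade.
All ingroup taxa share the derived state 'yes' for retractile claws; it defines the ingroup but does not resolve relationships within it.
compound eyes: derived state 'no' in G and T only — synapomorphy for {G, T}.
Most parsimonious ingroup topology: ((J,S),(T,G)).
J and S share a more recent common ancestor with each other than either does with T, so T is the least closely related of the three.

T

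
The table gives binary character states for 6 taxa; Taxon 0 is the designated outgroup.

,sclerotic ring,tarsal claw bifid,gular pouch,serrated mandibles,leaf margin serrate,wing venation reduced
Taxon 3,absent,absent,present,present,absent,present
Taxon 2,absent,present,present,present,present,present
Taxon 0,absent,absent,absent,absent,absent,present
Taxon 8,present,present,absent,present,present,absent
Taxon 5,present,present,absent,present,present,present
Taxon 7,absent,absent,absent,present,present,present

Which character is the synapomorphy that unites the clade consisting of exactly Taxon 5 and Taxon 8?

sclerotic ring

Character polarity is set by the outgroup: the derived state is whichever differs from the outgroup's state, so for wing venation reduced the derived state is 'absent', and for the remaining characters it is 'present'.
sclerotic ring: derived state 'present' in Taxon 5 and Taxon 8 only — synapomorphy for {Taxon 5, Taxon 8}.
tarsal claw bifid: derived state 'present' in Taxon 2, Taxon 5, and Taxon 8 only — synapomorphy for {Taxon 2, Taxon 5, Taxon 8}.
gular pouch (state 'present') occurs in Taxon 2 and Taxon 3 but conflicts with the nesting implied by the other characters — most parsimoniously interpreted as homoplasy.
All ingroup taxa share the derived state 'present' for serrated mandibles; it defines the ingroup but does not resolve relationships within it.
Only Taxon 2, Taxon 5, Taxon 7, and Taxon 8 show the derived state 'present' for leaf margin serrate, supporting them as a clade.
wing venation reduced (derived state 'absent') is unique to Taxon 8 (autapomorphy; uninformative for grouping).
Most parsimonious ingroup topology: (((Taxon 2,(Taxon 5,Taxon 8)),Taxon 7),Taxon 3).
The clade {Taxon 5, Taxon 8} is supported by sclerotic ring: its derived state 'present' occurs in exactly those taxa and in no other taxon (including the outgroup).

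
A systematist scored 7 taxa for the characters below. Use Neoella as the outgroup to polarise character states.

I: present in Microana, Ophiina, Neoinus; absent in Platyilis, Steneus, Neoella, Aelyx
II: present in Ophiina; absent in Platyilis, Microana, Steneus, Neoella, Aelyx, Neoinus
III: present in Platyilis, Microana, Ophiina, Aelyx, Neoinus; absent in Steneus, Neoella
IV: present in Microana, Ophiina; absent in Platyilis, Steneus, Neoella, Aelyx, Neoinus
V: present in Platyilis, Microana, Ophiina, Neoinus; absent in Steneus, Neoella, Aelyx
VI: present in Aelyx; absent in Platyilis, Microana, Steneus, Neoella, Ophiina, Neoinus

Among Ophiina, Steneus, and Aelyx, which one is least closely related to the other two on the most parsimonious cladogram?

The outgroup has state 'absent' for every character, so 'present' is the derived state throughout.
Only Microana, Neoinus, and Ophiina show the derived state 'present' for I, supporting them as a clade.
II (derived state 'present') is unique to Ophiina (autapomorphy; uninformative for grouping).
Only Aelyx, Microana, Neoinus, Ophiina, and Platyilis show the derived state 'present' for III, supporting them as a clade.
Only Microana and Ophiina show the derived state 'present' for IV, supporting them as a clade.
Only Microana, Neoinus, Ophiina, and Platyilis show the derived state 'present' for V, supporting them as a clade.
VI (derived state 'present') is unique to Aelyx (autapomorphy; uninformative for grouping).
Most parsimonious ingroup topology: (Steneus,(((Neoinus,(Microana,Ophiina)),Platyilis),Aelyx)).
Aelyx and Ophiina share a more recent common ancestor with each other than either does with Steneus, so Steneus is the least closely related of the three.

Steneus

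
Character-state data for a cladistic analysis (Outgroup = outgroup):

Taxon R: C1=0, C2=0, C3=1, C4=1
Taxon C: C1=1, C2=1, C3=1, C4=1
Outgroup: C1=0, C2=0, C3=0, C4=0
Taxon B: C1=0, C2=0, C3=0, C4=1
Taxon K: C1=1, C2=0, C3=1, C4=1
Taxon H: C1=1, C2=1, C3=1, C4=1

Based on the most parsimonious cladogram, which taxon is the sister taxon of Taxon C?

The outgroup has state '0' for every character, so '1' is the derived state throughout.
Only Taxon C, Taxon H, and Taxon K show the derived state '1' for C1, supporting them as a clade.
Only Taxon C and Taxon H show the derived state '1' for C2, supporting them as a clade.
C3: derived state '1' in Taxon C, Taxon H, Taxon K, and Taxon R only — synapomorphy for {Taxon C, Taxon H, Taxon K, Taxon R}.
C4 (derived state '1') is shared by all ingroup taxa — unites the whole ingroup.
Most parsimonious ingroup topology: ((Taxon R,((Taxon C,Taxon H),Taxon K)),Taxon B).
Taxon C and Taxon H form a cherry on this tree, so they are sister taxa.

Taxon H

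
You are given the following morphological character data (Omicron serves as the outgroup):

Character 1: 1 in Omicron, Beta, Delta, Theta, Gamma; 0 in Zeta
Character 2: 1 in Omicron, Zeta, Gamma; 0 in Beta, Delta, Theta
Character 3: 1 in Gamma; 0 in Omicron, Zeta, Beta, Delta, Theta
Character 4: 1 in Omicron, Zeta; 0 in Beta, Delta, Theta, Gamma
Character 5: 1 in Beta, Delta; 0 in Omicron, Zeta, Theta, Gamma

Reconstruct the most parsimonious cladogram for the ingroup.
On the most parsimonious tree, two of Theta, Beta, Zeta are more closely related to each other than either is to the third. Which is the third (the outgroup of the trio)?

Zeta

Character polarity is set by the outgroup: the derived state is whichever differs from the outgroup's state, so for Character 1, Character 2, Character 4 the derived state is '0', and for the remaining characters it is '1'.
Character 1: derived state '0' in Zeta only — an autapomorphy, so it tells us nothing about relationships among taxa.
Character 2: derived state '0' in Beta, Delta, and Theta only — synapomorphy for {Beta, Delta, Theta}.
Character 3 (derived state '1') is unique to Gamma (autapomorphy; uninformative for grouping).
Character 4 (derived state '0') is shared by Beta, Delta, Gamma, and Theta — a synapomorphy uniting that clade.
Character 5: derived state '1' in Beta and Delta only — synapomorphy for {Beta, Delta}.
Most parsimonious ingroup topology: (Zeta,(((Beta,Delta),Theta),Gamma)).
Beta and Theta share a more recent common ancestor with each other than either does with Zeta, so Zeta is the least closely related of the three.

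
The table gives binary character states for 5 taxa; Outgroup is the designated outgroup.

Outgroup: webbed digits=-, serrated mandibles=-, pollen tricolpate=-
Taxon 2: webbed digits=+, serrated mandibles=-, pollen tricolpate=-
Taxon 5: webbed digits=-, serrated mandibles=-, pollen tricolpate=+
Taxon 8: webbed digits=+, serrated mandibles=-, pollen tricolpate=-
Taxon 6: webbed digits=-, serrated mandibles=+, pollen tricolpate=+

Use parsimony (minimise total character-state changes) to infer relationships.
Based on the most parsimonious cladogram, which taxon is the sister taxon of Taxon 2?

The outgroup has state '-' for every character, so '+' is the derived state throughout.
Only Taxon 2 and Taxon 8 show the derived state '+' for webbed digits, supporting them as a clade.
serrated mandibles: derived state '+' in Taxon 6 only — an autapomorphy, so it tells us nothing about relationships among taxa.
pollen tricolpate: derived state '+' in Taxon 5 and Taxon 6 only — synapomorphy for {Taxon 5, Taxon 6}.
Most parsimonious ingroup topology: ((Taxon 2,Taxon 8),(Taxon 5,Taxon 6)).
Taxon 2 and Taxon 8 form a cherry on this tree, so they are sister taxa.

Taxon 8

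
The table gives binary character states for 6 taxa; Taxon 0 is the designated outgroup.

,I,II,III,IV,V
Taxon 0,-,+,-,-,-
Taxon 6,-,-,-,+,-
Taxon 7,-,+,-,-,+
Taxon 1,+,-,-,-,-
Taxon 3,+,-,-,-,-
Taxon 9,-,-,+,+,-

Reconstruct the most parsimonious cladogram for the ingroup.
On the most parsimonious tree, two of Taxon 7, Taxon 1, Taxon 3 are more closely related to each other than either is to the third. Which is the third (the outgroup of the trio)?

Taxon 7

Character polarity is set by the outgroup: the derived state is whichever differs from the outgroup's state, so for II the derived state is '-', and for the remaining characters it is '+'.
I (derived state '+') is shared by Taxon 1 and Taxon 3 — a synapomorphy uniting that clade.
Only Taxon 1, Taxon 3, Taxon 6, and Taxon 9 show the derived state '-' for II, supporting them as a clade.
III (derived state '+') is unique to Taxon 9 (autapomorphy; uninformative for grouping).
IV (derived state '+') is shared by Taxon 6 and Taxon 9 — a synapomorphy uniting that clade.
V: derived state '+' in Taxon 7 only — an autapomorphy, so it tells us nothing about relationships among taxa.
Most parsimonious ingroup topology: (((Taxon 6,Taxon 9),(Taxon 1,Taxon 3)),Taxon 7).
Taxon 3 and Taxon 1 share a more recent common ancestor with each other than either does with Taxon 7, so Taxon 7 is the least closely related of the three.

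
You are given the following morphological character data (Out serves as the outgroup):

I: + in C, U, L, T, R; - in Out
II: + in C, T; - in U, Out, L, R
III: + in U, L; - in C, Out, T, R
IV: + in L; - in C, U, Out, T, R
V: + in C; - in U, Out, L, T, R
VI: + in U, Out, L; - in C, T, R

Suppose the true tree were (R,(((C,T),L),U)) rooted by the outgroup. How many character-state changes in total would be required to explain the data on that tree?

Map each character onto (R,(((C,T),L),U)) (rooted by Out) and count the minimum state changes it requires (Fitch parsimony):
I: 1; II: 1; III: 2; IV: 1; V: 1; VI: 2.
Total tree length = 8.

8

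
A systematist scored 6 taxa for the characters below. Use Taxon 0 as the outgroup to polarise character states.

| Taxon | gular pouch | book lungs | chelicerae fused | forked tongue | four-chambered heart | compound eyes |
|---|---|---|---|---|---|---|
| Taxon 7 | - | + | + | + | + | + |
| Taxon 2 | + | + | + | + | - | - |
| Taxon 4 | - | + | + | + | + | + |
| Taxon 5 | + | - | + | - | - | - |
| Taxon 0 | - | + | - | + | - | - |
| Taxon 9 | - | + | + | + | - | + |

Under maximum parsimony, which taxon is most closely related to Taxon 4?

Taxon 7

Character polarity is set by the outgroup: the derived state is whichever differs from the outgroup's state, so for book lungs, forked tongue the derived state is '-', and for the remaining characters it is '+'.
gular pouch: derived state '+' in Taxon 2 and Taxon 5 only — synapomorphy for {Taxon 2, Taxon 5}.
book lungs (derived state '-') is unique to Taxon 5 (autapomorphy; uninformative for grouping).
chelicerae fused (derived state '+') is shared by all ingroup taxa — unites the whole ingroup.
forked tongue (derived state '-') is unique to Taxon 5 (autapomorphy; uninformative for grouping).
four-chambered heart: derived state '+' in Taxon 4 and Taxon 7 only — synapomorphy for {Taxon 4, Taxon 7}.
compound eyes: derived state '+' in Taxon 4, Taxon 7, and Taxon 9 only — synapomorphy for {Taxon 4, Taxon 7, Taxon 9}.
Most parsimonious ingroup topology: ((Taxon 5,Taxon 2),(Taxon 9,(Taxon 4,Taxon 7))).
Taxon 4 and Taxon 7 form a cherry on this tree, so they are sister taxa.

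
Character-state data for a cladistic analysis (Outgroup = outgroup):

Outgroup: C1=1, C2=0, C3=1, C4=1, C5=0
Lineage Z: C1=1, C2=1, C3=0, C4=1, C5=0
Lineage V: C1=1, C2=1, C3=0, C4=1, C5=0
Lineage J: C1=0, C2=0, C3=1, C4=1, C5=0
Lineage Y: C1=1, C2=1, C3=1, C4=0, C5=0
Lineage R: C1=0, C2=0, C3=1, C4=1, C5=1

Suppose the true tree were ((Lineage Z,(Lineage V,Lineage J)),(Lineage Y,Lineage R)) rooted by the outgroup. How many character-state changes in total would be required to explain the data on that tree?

9

Map each character onto ((Lineage Z,(Lineage V,Lineage J)),(Lineage Y,Lineage R)) (rooted by Outgroup) and count the minimum state changes it requires (Fitch parsimony):
C1: 2; C2: 3; C3: 2; C4: 1; C5: 1.
Total tree length = 9.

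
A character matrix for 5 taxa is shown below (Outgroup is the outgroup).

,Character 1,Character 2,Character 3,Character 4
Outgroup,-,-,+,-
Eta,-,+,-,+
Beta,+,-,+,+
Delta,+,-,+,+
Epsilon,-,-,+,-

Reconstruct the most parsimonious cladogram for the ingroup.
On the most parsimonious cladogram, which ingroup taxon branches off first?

Character polarity is set by the outgroup: the derived state is whichever differs from the outgroup's state, so for Character 3 the derived state is '-', and for the remaining characters it is '+'.
Character 1 (derived state '+') is shared by Beta and Delta — a synapomorphy uniting that clade.
Character 2: derived state '+' in Eta only — an autapomorphy, so it tells us nothing about relationships among taxa.
Character 3 (derived state '-') is unique to Eta (autapomorphy; uninformative for grouping).
Only Beta, Delta, and Eta show the derived state '+' for Character 4, supporting them as a clade.
Most parsimonious ingroup topology: ((Eta,(Beta,Delta)),Epsilon).
Epsilon is sister to the clade containing all other ingroup taxa, so it is the earliest-diverging (most basal) ingroup lineage.

Epsilon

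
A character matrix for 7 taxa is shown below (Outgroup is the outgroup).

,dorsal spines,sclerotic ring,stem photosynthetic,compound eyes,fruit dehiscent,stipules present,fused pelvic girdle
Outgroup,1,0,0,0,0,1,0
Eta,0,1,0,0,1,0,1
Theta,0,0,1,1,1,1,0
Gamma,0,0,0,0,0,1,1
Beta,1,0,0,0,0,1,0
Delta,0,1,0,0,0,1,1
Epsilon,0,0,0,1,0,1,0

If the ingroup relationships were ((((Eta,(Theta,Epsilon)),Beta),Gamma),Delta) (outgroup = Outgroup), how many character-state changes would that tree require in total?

Map each character onto ((((Eta,(Theta,Epsilon)),Beta),Gamma),Delta) (rooted by Outgroup) and count the minimum state changes it requires (Fitch parsimony):
dorsal spines: 2; sclerotic ring: 2; stem photosynthetic: 1; compound eyes: 1; fruit dehiscent: 2; stipules present: 1; fused pelvic girdle: 3.
Total tree length = 12.

12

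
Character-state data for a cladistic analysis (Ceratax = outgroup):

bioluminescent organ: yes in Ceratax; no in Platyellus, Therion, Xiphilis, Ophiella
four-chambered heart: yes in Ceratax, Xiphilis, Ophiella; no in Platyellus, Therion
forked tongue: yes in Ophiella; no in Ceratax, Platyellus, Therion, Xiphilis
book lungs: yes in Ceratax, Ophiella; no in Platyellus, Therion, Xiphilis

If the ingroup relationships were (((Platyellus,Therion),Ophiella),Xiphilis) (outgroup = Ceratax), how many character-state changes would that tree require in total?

Map each character onto (((Platyellus,Therion),Ophiella),Xiphilis) (rooted by Ceratax) and count the minimum state changes it requires (Fitch parsimony):
bioluminescent organ: 1; four-chambered heart: 1; forked tongue: 1; book lungs: 2.
Total tree length = 5.

5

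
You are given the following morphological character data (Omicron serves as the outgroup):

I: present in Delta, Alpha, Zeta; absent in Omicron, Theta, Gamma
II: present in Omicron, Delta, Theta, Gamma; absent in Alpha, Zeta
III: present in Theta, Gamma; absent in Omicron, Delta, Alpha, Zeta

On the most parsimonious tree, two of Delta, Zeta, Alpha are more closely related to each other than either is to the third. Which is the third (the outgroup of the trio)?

Character polarity is set by the outgroup: the derived state is whichever differs from the outgroup's state, so for II the derived state is 'absent', and for the remaining characters it is 'present'.
Only Alpha, Delta, and Zeta show the derived state 'present' for I, supporting them as a clade.
II (derived state 'absent') is shared by Alpha and Zeta — a synapomorphy uniting that clade.
III (derived state 'present') is shared by Gamma and Theta — a synapomorphy uniting that clade.
Most parsimonious ingroup topology: ((Delta,(Alpha,Zeta)),(Theta,Gamma)).
Alpha and Zeta share a more recent common ancestor with each other than either does with Delta, so Delta is the least closely related of the three.

Delta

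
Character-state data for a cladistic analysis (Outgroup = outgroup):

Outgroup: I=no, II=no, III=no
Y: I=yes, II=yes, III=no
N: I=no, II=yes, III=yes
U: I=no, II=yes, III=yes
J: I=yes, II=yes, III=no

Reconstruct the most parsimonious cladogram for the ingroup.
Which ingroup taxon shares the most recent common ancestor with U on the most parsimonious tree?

N

The outgroup has state 'no' for every character, so 'yes' is the derived state throughout.
I (derived state 'yes') is shared by J and Y — a synapomorphy uniting that clade.
II (derived state 'yes') is shared by all ingroup taxa — unites the whole ingroup.
III: derived state 'yes' in N and U only — synapomorphy for {N, U}.
Most parsimonious ingroup topology: ((Y,J),(N,U)).
U and N form a cherry on this tree, so they are sister taxa.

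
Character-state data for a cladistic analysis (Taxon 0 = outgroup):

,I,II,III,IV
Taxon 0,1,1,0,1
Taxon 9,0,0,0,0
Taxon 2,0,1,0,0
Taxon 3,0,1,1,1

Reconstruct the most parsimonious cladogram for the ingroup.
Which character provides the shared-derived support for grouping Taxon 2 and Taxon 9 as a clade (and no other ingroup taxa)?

Character polarity is set by the outgroup: the derived state is whichever differs from the outgroup's state, so for I, II, IV the derived state is '0', and for the remaining characters it is '1'.
All ingroup taxa share the derived state '0' for I; it defines the ingroup but does not resolve relationships within it.
II (derived state '0') is unique to Taxon 9 (autapomorphy; uninformative for grouping).
III: derived state '1' in Taxon 3 only — an autapomorphy, so it tells us nothing about relationships among taxa.
IV (derived state '0') is shared by Taxon 2 and Taxon 9 — a synapomorphy uniting that clade.
Most parsimonious ingroup topology: ((Taxon 9,Taxon 2),Taxon 3).
The clade {Taxon 2, Taxon 9} is supported by IV: its derived state '0' occurs in exactly those taxa and in no other taxon (including the outgroup).

IV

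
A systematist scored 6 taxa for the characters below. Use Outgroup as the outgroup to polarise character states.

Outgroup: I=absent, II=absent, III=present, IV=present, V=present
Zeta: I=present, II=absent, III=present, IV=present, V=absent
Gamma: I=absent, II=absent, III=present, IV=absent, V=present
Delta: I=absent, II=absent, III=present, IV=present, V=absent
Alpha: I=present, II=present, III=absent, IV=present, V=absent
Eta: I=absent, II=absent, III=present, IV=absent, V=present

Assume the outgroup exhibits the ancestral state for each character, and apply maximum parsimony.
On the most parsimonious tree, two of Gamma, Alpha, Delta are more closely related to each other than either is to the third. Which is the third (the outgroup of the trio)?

Character polarity is set by the outgroup: the derived state is whichever differs from the outgroup's state, so for III, IV, V the derived state is 'absent', and for the remaining characters it is 'present'.
I: derived state 'present' in Alpha and Zeta only — synapomorphy for {Alpha, Zeta}.
II: derived state 'present' in Alpha only — an autapomorphy, so it tells us nothing about relationships among taxa.
III: derived state 'absent' in Alpha only — an autapomorphy, so it tells us nothing about relationships among taxa.
IV (derived state 'absent') is shared by Eta and Gamma — a synapomorphy uniting that clade.
Only Alpha, Delta, and Zeta show the derived state 'absent' for V, supporting them as a clade.
Most parsimonious ingroup topology: (((Zeta,Alpha),Delta),(Gamma,Eta)).
Delta and Alpha share a more recent common ancestor with each other than either does with Gamma, so Gamma is the least closely related of the three.

Gamma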